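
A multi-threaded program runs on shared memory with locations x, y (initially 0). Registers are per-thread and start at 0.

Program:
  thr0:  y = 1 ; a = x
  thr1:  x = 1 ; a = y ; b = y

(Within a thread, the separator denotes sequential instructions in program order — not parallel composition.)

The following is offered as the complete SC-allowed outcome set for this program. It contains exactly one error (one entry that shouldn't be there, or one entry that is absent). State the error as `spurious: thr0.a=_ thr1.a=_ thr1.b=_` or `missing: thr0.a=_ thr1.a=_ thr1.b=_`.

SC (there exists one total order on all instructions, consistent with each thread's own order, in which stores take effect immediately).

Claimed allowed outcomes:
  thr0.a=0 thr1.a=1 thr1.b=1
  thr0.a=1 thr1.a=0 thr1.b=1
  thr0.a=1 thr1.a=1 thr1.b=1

missing: thr0.a=1 thr1.a=0 thr1.b=0

outcome vector order: (thr0.a,thr1.a,thr1.b)
[SC] allowed = {(0,1,1), (1,0,0), (1,0,1), (1,1,1)}
SC∖claimed = {(1,0,0)}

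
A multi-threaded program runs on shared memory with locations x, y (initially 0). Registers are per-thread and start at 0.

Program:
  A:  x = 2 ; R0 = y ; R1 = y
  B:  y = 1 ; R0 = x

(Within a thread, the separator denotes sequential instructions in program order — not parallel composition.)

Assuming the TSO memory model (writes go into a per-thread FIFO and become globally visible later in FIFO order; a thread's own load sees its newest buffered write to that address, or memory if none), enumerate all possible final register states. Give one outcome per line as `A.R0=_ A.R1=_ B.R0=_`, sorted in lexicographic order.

outcome vector order: (A.R0,A.R1,B.R0)
|TSO outcomes| = 6

A.R0=0 A.R1=0 B.R0=0
A.R0=0 A.R1=0 B.R0=2
A.R0=0 A.R1=1 B.R0=0
A.R0=0 A.R1=1 B.R0=2
A.R0=1 A.R1=1 B.R0=0
A.R0=1 A.R1=1 B.R0=2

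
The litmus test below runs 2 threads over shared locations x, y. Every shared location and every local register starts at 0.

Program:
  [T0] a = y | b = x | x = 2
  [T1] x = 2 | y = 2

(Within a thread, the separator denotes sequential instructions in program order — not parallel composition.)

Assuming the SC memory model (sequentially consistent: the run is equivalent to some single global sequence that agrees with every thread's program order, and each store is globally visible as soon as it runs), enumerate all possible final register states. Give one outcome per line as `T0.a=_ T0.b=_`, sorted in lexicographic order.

T0.a=0 T0.b=0
T0.a=0 T0.b=2
T0.a=2 T0.b=2

outcome vector order: (T0.a,T0.b)
|SC outcomes| = 3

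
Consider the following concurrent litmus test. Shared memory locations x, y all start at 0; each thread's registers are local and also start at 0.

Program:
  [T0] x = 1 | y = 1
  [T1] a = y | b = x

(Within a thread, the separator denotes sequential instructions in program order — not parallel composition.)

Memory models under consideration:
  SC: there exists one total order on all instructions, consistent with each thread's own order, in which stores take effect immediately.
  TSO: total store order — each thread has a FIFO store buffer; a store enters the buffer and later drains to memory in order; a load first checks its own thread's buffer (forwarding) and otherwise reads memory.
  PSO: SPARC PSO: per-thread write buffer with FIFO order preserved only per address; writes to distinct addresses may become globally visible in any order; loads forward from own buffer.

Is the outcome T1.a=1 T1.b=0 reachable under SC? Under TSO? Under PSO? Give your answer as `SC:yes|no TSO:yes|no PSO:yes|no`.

SC:no TSO:no PSO:yes

outcome vector order: (T1.a,T1.b)
SC: 3 outcomes — {0/0 0/1 1/1}
TSO: 3 outcomes — {0/0 0/1 1/1}
PSO: 4 outcomes — {0/0 0/1 1/0 1/1}
target 1/0 ∈ {PSO}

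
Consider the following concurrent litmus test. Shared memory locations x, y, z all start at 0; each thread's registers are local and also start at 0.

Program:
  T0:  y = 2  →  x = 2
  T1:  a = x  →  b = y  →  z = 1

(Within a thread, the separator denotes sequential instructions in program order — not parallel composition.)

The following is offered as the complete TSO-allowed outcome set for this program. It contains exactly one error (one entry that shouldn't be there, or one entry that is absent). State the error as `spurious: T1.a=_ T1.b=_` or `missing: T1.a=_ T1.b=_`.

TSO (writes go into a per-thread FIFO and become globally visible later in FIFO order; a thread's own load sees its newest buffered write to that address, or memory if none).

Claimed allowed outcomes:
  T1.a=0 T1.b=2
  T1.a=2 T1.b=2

missing: T1.a=0 T1.b=0

outcome vector order: (T1.a,T1.b)
TSO (3): 0/0; 0/2; 2/2
TSO∖claimed = {0/0}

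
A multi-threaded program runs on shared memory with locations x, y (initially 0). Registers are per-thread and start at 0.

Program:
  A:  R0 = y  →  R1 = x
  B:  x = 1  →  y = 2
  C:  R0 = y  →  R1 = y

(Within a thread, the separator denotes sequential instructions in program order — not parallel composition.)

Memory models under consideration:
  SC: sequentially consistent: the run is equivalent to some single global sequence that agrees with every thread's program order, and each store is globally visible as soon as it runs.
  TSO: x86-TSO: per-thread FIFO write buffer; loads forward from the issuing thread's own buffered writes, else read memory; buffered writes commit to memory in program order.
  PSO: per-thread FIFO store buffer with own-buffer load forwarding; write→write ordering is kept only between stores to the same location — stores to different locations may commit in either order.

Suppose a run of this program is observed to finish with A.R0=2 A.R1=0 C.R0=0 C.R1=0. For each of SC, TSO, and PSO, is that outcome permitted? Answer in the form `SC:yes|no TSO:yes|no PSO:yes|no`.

outcome vector order: (A.R0,A.R1,C.R0,C.R1)
SC (9): 0000 0002 0022 0100 0102 0122 2100 2102 2122
TSO (9): 0000 0002 0022 0100 0102 0122 2100 2102 2122
PSO (12): 0000 0002 0022 0100 0102 0122 2000 2002 2022 2100 2102 2122
target 2000 ∈ {PSO}

SC:no TSO:no PSO:yes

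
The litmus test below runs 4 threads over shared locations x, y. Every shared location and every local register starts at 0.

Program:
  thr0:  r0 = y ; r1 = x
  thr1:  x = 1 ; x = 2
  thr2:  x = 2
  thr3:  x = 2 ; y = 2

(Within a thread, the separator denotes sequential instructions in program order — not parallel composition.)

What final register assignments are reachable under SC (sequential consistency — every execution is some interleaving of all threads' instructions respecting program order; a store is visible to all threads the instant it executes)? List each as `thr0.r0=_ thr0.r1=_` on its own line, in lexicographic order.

thr0.r0=0 thr0.r1=0
thr0.r0=0 thr0.r1=1
thr0.r0=0 thr0.r1=2
thr0.r0=2 thr0.r1=1
thr0.r0=2 thr0.r1=2

outcome vector order: (thr0.r0,thr0.r1)
|SC outcomes| = 5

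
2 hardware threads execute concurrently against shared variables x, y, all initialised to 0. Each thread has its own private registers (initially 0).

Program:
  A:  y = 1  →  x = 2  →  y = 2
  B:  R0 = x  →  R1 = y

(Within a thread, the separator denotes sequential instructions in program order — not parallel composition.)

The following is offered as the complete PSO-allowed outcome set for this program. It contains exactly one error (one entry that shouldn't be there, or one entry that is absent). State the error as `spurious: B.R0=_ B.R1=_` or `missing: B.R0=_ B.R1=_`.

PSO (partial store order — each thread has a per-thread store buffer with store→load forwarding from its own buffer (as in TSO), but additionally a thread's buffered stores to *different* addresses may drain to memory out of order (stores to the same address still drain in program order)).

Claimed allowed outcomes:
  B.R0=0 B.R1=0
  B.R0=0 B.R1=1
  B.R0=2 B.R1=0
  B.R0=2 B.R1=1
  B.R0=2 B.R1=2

missing: B.R0=0 B.R1=2

outcome vector order: (B.R0,B.R1)
PSO: 6 outcomes — {(0,0), (0,1), (0,2), (2,0), (2,1), (2,2)}
PSO∖claimed = {(0,2)}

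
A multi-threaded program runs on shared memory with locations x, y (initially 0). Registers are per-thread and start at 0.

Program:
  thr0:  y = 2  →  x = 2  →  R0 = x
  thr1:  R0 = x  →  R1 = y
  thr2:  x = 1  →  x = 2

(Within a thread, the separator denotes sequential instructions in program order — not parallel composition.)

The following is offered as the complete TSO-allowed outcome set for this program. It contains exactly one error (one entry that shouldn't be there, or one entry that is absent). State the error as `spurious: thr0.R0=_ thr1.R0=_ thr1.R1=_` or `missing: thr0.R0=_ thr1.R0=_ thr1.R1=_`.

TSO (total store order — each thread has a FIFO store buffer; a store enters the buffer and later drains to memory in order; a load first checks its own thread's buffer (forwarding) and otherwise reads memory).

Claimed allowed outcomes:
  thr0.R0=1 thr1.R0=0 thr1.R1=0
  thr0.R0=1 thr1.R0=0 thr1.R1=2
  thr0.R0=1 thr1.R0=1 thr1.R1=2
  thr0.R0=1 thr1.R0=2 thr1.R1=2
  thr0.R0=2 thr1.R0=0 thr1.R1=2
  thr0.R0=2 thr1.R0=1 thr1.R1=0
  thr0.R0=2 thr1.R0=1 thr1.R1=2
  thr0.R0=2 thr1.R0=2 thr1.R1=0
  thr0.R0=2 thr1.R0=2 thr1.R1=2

outcome vector order: (thr0.R0,thr1.R0,thr1.R1)
under TSO → 1/0/0; 1/0/2; 1/1/2; 1/2/2; 2/0/0; 2/0/2; 2/1/0; 2/1/2; 2/2/0; 2/2/2
TSO∖claimed = {2/0/0}

missing: thr0.R0=2 thr1.R0=0 thr1.R1=0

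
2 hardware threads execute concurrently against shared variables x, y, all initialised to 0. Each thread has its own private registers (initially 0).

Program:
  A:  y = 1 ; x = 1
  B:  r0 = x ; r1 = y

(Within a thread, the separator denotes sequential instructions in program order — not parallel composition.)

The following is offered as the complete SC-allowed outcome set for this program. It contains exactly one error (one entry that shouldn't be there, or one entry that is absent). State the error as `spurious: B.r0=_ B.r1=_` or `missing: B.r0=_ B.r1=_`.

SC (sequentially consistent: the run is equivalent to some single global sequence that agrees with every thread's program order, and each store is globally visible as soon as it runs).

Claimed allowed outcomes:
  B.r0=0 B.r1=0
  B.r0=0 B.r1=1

missing: B.r0=1 B.r1=1

outcome vector order: (B.r0,B.r1)
under SC → <0 0>; <0 1>; <1 1>
SC∖claimed = {<1 1>}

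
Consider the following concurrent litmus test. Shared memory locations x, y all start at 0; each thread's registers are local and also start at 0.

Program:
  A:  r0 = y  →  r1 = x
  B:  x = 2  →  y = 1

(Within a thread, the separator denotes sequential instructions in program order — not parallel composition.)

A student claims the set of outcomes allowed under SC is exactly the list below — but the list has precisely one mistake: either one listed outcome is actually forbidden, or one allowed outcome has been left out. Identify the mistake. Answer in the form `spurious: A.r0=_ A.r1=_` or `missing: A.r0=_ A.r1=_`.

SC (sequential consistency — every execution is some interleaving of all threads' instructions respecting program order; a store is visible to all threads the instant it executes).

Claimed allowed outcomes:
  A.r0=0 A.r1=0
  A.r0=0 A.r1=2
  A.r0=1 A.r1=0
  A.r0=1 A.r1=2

spurious: A.r0=1 A.r1=0

outcome vector order: (A.r0,A.r1)
SC: 3 outcomes — {00, 02, 12}
claimed∖SC = {10}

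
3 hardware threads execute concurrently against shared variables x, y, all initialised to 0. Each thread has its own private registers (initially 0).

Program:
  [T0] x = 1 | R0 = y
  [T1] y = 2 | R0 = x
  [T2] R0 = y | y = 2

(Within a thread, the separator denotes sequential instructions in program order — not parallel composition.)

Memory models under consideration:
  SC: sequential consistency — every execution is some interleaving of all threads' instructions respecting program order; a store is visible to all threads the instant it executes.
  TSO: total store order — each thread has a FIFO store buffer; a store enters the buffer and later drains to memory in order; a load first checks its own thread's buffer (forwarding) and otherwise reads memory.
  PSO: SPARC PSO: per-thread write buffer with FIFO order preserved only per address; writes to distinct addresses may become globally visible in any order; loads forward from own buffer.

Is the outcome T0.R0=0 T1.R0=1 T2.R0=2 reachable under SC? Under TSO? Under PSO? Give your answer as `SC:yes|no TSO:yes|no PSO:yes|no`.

SC:yes TSO:yes PSO:yes

outcome vector order: (T0.R0,T1.R0,T2.R0)
under SC → 0/1/0, 0/1/2, 2/0/0, 2/0/2, 2/1/0, 2/1/2
under TSO → 0/0/0, 0/0/2, 0/1/0, 0/1/2, 2/0/0, 2/0/2, 2/1/0, 2/1/2
under PSO → 0/0/0, 0/0/2, 0/1/0, 0/1/2, 2/0/0, 2/0/2, 2/1/0, 2/1/2
target 0/1/2 ∈ {SC,TSO,PSO}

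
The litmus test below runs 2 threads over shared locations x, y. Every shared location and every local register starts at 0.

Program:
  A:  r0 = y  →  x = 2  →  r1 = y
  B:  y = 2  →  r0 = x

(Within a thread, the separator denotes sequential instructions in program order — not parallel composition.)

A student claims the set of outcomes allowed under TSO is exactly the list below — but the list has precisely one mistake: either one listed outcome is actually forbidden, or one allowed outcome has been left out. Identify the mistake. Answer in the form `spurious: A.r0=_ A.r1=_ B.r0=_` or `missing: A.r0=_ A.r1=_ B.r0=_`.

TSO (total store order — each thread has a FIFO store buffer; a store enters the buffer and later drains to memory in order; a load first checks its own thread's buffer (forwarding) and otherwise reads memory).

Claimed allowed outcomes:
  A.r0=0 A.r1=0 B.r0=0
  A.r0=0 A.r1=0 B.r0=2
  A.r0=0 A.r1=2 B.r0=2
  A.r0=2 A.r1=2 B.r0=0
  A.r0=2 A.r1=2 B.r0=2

outcome vector order: (A.r0,A.r1,B.r0)
TSO (6): 000, 002, 020, 022, 220, 222
TSO∖claimed = {020}

missing: A.r0=0 A.r1=2 B.r0=0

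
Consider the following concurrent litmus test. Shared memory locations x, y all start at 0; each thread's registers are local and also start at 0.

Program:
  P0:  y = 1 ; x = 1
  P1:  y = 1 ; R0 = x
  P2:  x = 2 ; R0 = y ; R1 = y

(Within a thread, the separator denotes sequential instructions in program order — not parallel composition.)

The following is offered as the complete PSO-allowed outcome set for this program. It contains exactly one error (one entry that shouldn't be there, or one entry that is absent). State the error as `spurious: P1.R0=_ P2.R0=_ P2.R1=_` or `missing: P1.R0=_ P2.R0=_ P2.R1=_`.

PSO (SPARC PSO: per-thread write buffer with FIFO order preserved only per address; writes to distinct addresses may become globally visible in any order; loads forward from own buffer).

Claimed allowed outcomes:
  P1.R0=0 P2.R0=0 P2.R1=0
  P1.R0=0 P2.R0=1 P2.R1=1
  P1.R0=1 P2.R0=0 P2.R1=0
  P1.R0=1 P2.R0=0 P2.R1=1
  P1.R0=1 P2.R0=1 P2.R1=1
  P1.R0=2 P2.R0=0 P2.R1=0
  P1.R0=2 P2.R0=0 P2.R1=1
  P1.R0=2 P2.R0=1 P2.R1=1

outcome vector order: (P1.R0,P2.R0,P2.R1)
under PSO → 0/0/0; 0/0/1; 0/1/1; 1/0/0; 1/0/1; 1/1/1; 2/0/0; 2/0/1; 2/1/1
PSO∖claimed = {0/0/1}

missing: P1.R0=0 P2.R0=0 P2.R1=1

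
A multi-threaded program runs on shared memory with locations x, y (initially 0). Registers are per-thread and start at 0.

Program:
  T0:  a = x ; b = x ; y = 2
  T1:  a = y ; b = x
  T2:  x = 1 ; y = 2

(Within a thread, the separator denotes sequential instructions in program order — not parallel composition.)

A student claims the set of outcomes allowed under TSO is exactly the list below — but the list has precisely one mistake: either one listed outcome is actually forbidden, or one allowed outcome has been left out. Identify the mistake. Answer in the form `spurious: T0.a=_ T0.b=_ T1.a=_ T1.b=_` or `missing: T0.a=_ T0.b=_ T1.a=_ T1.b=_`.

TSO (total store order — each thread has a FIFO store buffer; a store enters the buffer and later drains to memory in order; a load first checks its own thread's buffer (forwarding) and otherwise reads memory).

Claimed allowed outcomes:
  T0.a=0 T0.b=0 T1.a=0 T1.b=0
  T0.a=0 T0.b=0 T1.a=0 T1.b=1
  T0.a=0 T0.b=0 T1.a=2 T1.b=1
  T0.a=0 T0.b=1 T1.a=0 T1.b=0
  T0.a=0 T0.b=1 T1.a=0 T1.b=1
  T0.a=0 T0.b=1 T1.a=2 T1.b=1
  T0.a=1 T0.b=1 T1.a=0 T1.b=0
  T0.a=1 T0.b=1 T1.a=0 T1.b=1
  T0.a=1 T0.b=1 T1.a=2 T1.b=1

outcome vector order: (T0.a,T0.b,T1.a,T1.b)
[TSO] allowed = {0/0/0/0 0/0/0/1 0/0/2/0 0/0/2/1 0/1/0/0 0/1/0/1 0/1/2/1 1/1/0/0 1/1/0/1 1/1/2/1}
TSO∖claimed = {0/0/2/0}

missing: T0.a=0 T0.b=0 T1.a=2 T1.b=0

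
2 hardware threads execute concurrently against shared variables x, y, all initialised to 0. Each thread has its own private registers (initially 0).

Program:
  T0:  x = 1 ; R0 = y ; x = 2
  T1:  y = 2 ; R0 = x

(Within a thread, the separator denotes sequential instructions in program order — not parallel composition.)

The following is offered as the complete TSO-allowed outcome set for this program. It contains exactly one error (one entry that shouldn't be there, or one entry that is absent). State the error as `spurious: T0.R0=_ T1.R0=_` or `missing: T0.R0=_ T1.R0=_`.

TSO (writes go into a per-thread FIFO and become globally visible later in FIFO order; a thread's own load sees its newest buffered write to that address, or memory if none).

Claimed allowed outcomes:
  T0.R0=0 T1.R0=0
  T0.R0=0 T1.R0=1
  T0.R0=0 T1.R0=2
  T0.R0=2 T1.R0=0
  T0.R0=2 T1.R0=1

outcome vector order: (T0.R0,T1.R0)
TSO: 6 outcomes — {00, 01, 02, 20, 21, 22}
TSO∖claimed = {22}

missing: T0.R0=2 T1.R0=2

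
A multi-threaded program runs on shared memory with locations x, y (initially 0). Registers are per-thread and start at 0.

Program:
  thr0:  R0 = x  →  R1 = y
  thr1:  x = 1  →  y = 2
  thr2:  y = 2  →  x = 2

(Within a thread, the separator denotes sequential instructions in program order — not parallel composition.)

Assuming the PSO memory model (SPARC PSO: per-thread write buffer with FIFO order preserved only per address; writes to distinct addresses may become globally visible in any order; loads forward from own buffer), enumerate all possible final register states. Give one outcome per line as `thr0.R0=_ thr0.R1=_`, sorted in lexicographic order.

outcome vector order: (thr0.R0,thr0.R1)
|PSO outcomes| = 6

thr0.R0=0 thr0.R1=0
thr0.R0=0 thr0.R1=2
thr0.R0=1 thr0.R1=0
thr0.R0=1 thr0.R1=2
thr0.R0=2 thr0.R1=0
thr0.R0=2 thr0.R1=2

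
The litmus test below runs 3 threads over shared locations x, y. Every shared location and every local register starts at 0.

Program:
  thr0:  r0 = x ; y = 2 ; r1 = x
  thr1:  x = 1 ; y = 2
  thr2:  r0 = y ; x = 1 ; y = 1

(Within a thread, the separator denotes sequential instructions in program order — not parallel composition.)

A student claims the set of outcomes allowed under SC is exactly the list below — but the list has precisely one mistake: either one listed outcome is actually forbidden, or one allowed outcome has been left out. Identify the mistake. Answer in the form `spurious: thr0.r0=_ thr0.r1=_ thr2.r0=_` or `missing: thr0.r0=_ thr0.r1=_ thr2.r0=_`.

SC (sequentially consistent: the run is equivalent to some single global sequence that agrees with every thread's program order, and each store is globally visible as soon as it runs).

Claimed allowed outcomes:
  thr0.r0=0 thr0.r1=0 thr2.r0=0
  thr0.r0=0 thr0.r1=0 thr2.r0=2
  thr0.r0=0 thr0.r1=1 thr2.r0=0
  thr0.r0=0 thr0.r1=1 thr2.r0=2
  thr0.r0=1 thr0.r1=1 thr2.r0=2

missing: thr0.r0=1 thr0.r1=1 thr2.r0=0

outcome vector order: (thr0.r0,thr0.r1,thr2.r0)
SC: 6 outcomes — {000, 002, 010, 012, 110, 112}
SC∖claimed = {110}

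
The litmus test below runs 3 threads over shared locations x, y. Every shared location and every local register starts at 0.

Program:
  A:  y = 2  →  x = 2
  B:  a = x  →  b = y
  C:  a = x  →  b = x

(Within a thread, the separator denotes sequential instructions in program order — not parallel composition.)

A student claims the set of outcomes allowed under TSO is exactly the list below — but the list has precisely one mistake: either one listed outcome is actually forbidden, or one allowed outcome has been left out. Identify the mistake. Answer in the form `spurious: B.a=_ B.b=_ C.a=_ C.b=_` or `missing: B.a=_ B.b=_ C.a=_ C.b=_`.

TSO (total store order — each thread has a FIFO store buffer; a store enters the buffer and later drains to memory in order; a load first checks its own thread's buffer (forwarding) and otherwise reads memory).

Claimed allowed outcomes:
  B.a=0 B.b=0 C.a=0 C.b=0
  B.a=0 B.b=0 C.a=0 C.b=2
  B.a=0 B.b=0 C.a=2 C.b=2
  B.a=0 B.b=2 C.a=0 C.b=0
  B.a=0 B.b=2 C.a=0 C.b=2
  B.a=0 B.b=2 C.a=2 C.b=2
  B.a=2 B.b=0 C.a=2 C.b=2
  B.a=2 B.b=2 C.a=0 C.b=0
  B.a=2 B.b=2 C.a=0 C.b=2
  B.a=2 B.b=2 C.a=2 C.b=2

outcome vector order: (B.a,B.b,C.a,C.b)
under TSO → 0000; 0002; 0022; 0200; 0202; 0222; 2200; 2202; 2222
claimed∖TSO = {2022}

spurious: B.a=2 B.b=0 C.a=2 C.b=2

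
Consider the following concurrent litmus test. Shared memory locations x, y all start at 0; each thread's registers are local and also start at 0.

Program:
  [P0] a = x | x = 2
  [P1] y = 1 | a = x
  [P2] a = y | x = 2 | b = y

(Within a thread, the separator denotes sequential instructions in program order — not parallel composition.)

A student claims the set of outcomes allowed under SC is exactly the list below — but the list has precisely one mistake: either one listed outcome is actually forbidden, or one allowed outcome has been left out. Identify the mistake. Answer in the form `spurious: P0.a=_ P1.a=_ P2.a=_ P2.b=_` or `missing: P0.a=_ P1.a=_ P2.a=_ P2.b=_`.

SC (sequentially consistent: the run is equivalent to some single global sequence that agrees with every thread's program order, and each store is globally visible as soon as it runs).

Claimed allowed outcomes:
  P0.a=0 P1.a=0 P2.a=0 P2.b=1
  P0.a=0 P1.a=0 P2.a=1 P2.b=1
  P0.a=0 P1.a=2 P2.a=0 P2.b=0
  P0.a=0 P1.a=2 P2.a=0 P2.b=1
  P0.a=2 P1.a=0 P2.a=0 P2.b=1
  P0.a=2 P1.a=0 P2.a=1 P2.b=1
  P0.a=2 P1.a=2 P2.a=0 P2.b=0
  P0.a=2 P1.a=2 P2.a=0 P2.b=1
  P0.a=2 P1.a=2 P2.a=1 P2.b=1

missing: P0.a=0 P1.a=2 P2.a=1 P2.b=1

outcome vector order: (P0.a,P1.a,P2.a,P2.b)
[SC] allowed = {(0,0,0,1) (0,0,1,1) (0,2,0,0) (0,2,0,1) (0,2,1,1) (2,0,0,1) (2,0,1,1) (2,2,0,0) (2,2,0,1) (2,2,1,1)}
SC∖claimed = {(0,2,1,1)}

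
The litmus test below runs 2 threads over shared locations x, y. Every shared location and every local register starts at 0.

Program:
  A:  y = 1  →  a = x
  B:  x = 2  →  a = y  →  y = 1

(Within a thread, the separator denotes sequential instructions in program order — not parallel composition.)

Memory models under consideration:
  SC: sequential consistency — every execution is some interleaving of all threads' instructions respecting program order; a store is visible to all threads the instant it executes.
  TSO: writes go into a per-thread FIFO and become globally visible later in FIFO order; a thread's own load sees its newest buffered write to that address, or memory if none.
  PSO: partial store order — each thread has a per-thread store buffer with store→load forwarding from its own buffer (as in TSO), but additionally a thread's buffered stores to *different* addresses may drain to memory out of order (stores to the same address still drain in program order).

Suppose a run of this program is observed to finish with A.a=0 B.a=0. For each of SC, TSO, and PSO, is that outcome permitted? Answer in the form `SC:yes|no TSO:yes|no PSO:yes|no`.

outcome vector order: (A.a,B.a)
SC: 3 outcomes — {<0 1>, <2 0>, <2 1>}
TSO: 4 outcomes — {<0 0>, <0 1>, <2 0>, <2 1>}
PSO: 4 outcomes — {<0 0>, <0 1>, <2 0>, <2 1>}
target <0 0> ∈ {TSO,PSO}

SC:no TSO:yes PSO:yes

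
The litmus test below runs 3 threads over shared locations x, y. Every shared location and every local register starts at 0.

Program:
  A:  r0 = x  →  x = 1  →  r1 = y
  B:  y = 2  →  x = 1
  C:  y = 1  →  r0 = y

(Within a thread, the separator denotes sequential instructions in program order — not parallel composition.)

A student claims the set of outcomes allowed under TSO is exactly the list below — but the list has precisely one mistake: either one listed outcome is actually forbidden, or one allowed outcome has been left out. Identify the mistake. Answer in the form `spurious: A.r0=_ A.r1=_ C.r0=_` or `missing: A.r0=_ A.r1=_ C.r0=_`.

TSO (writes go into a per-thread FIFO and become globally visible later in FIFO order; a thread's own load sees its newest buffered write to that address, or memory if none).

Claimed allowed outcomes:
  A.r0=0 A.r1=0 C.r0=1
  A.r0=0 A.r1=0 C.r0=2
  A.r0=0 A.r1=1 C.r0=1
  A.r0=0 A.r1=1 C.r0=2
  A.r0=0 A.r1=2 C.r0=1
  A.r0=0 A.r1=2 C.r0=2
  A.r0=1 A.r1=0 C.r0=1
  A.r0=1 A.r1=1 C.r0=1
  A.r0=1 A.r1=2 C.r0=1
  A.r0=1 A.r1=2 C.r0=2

outcome vector order: (A.r0,A.r1,C.r0)
TSO: 9 outcomes — {(0,0,1) (0,0,2) (0,1,1) (0,1,2) (0,2,1) (0,2,2) (1,1,1) (1,2,1) (1,2,2)}
claimed∖TSO = {(1,0,1)}

spurious: A.r0=1 A.r1=0 C.r0=1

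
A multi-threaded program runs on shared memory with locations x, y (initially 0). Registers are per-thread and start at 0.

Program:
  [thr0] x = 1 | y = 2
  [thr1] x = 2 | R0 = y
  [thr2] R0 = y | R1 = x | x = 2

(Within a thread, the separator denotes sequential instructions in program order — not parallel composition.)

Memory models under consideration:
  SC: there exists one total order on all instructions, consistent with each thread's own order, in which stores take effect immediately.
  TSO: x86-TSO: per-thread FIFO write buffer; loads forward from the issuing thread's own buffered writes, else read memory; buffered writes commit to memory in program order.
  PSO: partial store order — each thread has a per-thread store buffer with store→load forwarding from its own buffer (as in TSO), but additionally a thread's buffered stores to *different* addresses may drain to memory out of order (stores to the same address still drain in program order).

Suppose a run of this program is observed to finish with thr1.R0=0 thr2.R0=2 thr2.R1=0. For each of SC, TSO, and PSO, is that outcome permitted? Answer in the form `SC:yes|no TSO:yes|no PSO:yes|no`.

SC:no TSO:no PSO:yes

outcome vector order: (thr1.R0,thr2.R0,thr2.R1)
SC: 10 outcomes — {(0,0,0); (0,0,1); (0,0,2); (0,2,1); (0,2,2); (2,0,0); (2,0,1); (2,0,2); (2,2,1); (2,2,2)}
TSO: 10 outcomes — {(0,0,0); (0,0,1); (0,0,2); (0,2,1); (0,2,2); (2,0,0); (2,0,1); (2,0,2); (2,2,1); (2,2,2)}
PSO: 12 outcomes — {(0,0,0); (0,0,1); (0,0,2); (0,2,0); (0,2,1); (0,2,2); (2,0,0); (2,0,1); (2,0,2); (2,2,0); (2,2,1); (2,2,2)}
target (0,2,0) ∈ {PSO}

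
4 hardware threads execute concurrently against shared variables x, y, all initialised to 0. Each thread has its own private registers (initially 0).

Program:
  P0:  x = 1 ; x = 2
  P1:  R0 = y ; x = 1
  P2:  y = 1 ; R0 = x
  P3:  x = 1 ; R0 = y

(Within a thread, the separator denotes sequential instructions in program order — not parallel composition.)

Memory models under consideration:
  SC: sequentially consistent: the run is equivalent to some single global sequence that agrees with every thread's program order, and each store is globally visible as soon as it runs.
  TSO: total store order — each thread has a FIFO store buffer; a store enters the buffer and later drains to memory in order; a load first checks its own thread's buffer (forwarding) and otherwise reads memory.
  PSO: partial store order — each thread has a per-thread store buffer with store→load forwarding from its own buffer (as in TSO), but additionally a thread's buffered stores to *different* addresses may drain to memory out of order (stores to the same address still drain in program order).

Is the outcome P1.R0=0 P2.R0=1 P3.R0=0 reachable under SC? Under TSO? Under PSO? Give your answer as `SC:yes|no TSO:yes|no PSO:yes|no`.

SC:yes TSO:yes PSO:yes

outcome vector order: (P1.R0,P2.R0,P3.R0)
under SC → 001; 010; 011; 020; 021; 101; 110; 111; 120; 121
under TSO → 000; 001; 010; 011; 020; 021; 100; 101; 110; 111; 120; 121
under PSO → 000; 001; 010; 011; 020; 021; 100; 101; 110; 111; 120; 121
target 010 ∈ {SC,TSO,PSO}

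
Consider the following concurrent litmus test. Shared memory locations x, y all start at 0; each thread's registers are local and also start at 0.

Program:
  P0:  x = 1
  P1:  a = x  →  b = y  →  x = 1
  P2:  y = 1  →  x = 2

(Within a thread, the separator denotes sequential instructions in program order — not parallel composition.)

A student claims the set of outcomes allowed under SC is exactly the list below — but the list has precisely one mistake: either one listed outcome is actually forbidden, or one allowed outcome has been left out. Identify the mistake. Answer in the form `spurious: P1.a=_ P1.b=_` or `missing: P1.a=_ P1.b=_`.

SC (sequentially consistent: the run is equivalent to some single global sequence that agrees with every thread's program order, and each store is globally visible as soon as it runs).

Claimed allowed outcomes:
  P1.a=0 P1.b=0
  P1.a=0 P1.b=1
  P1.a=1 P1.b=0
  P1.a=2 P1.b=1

missing: P1.a=1 P1.b=1

outcome vector order: (P1.a,P1.b)
under SC → (0,0); (0,1); (1,0); (1,1); (2,1)
SC∖claimed = {(1,1)}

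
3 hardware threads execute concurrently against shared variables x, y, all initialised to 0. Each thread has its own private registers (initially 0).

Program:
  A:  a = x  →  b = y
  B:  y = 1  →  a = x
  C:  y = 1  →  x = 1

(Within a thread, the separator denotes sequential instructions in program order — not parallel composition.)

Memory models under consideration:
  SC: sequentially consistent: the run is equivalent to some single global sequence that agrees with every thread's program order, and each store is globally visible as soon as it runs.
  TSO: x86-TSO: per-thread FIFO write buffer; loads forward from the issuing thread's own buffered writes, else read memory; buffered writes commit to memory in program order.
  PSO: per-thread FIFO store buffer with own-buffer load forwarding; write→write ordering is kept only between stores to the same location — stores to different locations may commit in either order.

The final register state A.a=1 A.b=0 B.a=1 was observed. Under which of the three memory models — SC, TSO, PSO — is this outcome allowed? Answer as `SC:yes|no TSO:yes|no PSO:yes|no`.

outcome vector order: (A.a,A.b,B.a)
SC: 6 outcomes — {(0,0,0), (0,0,1), (0,1,0), (0,1,1), (1,1,0), (1,1,1)}
TSO: 6 outcomes — {(0,0,0), (0,0,1), (0,1,0), (0,1,1), (1,1,0), (1,1,1)}
PSO: 8 outcomes — {(0,0,0), (0,0,1), (0,1,0), (0,1,1), (1,0,0), (1,0,1), (1,1,0), (1,1,1)}
target (1,0,1) ∈ {PSO}

SC:no TSO:no PSO:yes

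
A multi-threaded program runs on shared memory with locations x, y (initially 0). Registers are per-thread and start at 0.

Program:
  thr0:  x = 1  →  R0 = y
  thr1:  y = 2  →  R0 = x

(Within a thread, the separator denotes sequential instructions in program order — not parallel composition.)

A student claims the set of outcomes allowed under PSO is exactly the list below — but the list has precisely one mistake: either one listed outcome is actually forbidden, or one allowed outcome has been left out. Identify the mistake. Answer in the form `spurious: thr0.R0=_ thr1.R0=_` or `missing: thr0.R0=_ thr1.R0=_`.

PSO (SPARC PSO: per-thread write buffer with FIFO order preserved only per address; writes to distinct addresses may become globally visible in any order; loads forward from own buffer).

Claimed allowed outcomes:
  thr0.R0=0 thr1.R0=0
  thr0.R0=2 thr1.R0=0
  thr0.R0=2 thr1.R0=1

outcome vector order: (thr0.R0,thr1.R0)
[PSO] allowed = {00; 01; 20; 21}
PSO∖claimed = {01}

missing: thr0.R0=0 thr1.R0=1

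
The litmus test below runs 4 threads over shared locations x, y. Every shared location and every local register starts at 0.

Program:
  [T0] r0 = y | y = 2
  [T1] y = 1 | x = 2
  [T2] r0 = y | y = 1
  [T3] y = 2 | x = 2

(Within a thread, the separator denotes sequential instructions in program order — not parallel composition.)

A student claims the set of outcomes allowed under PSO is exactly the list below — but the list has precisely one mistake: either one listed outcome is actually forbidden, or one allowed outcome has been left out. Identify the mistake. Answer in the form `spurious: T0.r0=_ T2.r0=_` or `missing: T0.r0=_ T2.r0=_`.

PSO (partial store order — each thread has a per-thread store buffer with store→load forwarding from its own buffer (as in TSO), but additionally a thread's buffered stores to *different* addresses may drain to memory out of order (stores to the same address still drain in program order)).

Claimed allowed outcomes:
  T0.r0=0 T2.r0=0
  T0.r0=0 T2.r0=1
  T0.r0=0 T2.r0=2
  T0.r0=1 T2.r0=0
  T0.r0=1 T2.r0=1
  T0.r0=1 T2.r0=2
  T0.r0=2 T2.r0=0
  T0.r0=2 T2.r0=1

outcome vector order: (T0.r0,T2.r0)
PSO: 9 outcomes — {0/0, 0/1, 0/2, 1/0, 1/1, 1/2, 2/0, 2/1, 2/2}
PSO∖claimed = {2/2}

missing: T0.r0=2 T2.r0=2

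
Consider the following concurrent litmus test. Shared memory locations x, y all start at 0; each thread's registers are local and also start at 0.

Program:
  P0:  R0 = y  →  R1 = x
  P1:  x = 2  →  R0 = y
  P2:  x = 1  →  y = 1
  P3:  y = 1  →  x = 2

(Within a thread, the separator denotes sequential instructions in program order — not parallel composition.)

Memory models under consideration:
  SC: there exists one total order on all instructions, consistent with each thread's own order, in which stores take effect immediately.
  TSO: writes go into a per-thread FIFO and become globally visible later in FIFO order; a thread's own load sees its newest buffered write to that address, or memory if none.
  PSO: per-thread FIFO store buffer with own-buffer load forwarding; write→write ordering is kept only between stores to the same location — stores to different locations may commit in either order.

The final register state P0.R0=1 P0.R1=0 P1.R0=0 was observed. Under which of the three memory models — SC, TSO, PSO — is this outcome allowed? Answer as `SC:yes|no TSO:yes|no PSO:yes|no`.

outcome vector order: (P0.R0,P0.R1,P1.R0)
under SC → 0/0/0 0/0/1 0/1/0 0/1/1 0/2/0 0/2/1 1/0/1 1/1/0 1/1/1 1/2/0 1/2/1
under TSO → 0/0/0 0/0/1 0/1/0 0/1/1 0/2/0 0/2/1 1/0/0 1/0/1 1/1/0 1/1/1 1/2/0 1/2/1
under PSO → 0/0/0 0/0/1 0/1/0 0/1/1 0/2/0 0/2/1 1/0/0 1/0/1 1/1/0 1/1/1 1/2/0 1/2/1
target 1/0/0 ∈ {TSO,PSO}

SC:no TSO:yes PSO:yes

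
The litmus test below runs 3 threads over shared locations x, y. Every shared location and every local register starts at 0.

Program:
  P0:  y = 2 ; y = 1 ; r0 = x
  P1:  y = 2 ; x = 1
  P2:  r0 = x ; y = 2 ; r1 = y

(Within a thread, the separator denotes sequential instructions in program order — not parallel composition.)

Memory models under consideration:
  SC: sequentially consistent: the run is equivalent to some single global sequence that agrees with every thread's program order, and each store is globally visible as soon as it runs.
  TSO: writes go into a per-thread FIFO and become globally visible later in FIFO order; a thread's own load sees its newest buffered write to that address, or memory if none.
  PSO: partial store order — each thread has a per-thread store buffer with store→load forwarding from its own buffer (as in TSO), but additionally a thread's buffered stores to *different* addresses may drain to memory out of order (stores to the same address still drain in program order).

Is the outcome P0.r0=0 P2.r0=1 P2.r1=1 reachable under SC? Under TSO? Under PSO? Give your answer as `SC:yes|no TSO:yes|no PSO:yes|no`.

outcome vector order: (P0.r0,P2.r0,P2.r1)
[SC] allowed = {(0,0,1) (0,0,2) (0,1,2) (1,0,1) (1,0,2) (1,1,1) (1,1,2)}
[TSO] allowed = {(0,0,1) (0,0,2) (0,1,1) (0,1,2) (1,0,1) (1,0,2) (1,1,1) (1,1,2)}
[PSO] allowed = {(0,0,1) (0,0,2) (0,1,1) (0,1,2) (1,0,1) (1,0,2) (1,1,1) (1,1,2)}
target (0,1,1) ∈ {TSO,PSO}

SC:no TSO:yes PSO:yes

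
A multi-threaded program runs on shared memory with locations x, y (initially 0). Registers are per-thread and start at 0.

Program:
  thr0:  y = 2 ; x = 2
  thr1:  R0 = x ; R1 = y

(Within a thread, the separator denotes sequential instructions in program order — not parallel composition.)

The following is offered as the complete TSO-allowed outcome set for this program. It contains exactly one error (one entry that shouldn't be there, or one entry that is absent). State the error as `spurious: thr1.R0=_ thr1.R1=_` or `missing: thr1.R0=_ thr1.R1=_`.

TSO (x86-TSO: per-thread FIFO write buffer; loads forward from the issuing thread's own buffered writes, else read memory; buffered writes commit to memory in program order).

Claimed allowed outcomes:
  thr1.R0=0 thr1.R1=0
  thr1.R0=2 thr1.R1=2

outcome vector order: (thr1.R0,thr1.R1)
[TSO] allowed = {0/0, 0/2, 2/2}
TSO∖claimed = {0/2}

missing: thr1.R0=0 thr1.R1=2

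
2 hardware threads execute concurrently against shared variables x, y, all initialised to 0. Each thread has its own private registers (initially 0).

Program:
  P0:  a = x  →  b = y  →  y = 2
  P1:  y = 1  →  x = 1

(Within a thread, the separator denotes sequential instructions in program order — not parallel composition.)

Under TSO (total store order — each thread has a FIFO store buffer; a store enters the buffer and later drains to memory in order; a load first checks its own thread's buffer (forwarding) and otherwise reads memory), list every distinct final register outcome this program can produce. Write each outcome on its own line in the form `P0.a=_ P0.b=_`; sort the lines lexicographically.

outcome vector order: (P0.a,P0.b)
|TSO outcomes| = 3

P0.a=0 P0.b=0
P0.a=0 P0.b=1
P0.a=1 P0.b=1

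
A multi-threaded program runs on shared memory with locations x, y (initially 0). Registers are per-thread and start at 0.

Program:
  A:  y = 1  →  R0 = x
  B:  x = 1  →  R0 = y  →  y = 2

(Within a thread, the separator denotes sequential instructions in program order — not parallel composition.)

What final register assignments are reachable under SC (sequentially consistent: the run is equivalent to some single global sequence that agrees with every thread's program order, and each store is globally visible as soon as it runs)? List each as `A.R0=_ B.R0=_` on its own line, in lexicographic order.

A.R0=0 B.R0=1
A.R0=1 B.R0=0
A.R0=1 B.R0=1

outcome vector order: (A.R0,B.R0)
|SC outcomes| = 3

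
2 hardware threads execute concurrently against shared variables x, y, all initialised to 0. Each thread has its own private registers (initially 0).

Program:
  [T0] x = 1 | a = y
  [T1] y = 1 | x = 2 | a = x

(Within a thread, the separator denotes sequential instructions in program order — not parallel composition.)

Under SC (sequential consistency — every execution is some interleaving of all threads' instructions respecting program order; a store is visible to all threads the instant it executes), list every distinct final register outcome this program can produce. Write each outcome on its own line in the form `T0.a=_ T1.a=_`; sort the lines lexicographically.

T0.a=0 T1.a=2
T0.a=1 T1.a=1
T0.a=1 T1.a=2

outcome vector order: (T0.a,T1.a)
|SC outcomes| = 3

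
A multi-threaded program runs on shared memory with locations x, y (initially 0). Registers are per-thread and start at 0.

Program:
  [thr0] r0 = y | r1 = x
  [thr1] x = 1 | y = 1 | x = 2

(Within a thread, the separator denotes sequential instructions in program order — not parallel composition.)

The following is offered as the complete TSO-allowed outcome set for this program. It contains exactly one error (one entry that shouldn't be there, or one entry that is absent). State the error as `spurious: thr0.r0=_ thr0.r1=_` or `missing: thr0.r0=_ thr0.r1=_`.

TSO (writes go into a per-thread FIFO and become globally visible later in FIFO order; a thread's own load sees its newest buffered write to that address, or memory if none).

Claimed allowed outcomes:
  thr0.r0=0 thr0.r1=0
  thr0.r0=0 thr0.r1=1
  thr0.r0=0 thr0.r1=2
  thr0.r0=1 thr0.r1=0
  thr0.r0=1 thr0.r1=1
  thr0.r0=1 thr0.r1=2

outcome vector order: (thr0.r0,thr0.r1)
TSO (5): (0,0); (0,1); (0,2); (1,1); (1,2)
claimed∖TSO = {(1,0)}

spurious: thr0.r0=1 thr0.r1=0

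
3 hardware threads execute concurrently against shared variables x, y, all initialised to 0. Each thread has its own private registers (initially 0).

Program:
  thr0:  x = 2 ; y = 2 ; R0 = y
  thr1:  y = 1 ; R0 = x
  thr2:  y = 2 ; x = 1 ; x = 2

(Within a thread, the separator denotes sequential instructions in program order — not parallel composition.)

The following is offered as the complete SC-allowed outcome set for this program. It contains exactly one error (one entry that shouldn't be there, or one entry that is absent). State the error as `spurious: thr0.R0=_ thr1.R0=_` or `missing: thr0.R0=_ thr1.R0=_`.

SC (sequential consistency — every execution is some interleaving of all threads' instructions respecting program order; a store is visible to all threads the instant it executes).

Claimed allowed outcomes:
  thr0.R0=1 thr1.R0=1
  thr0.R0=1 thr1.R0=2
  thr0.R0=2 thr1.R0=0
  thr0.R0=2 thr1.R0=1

outcome vector order: (thr0.R0,thr1.R0)
SC: 5 outcomes — {1/1, 1/2, 2/0, 2/1, 2/2}
SC∖claimed = {2/2}

missing: thr0.R0=2 thr1.R0=2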